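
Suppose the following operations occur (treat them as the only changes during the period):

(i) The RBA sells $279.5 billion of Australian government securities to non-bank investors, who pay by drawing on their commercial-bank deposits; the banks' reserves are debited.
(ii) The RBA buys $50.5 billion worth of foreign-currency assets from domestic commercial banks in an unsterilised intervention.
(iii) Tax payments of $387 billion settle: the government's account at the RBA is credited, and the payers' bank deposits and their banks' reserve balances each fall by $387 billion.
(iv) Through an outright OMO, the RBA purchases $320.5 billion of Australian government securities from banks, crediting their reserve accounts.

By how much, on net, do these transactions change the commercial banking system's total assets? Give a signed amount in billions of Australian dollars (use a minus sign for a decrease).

RBA balance sheet:
  Assets:      Securities +$41B, Foreign assets +$50.5B
  Liabilities: Bank reserves −$295.5B, Government deposits +$387B
Commercial banking system:
  Assets:      Reserves at CB −$295.5B, Securities −$320.5B, Foreign assets −$50.5B
  Liabilities: Checkable deposits −$666.5B
Change in total bank assets = -$666.5 billion.

-$666.5 billion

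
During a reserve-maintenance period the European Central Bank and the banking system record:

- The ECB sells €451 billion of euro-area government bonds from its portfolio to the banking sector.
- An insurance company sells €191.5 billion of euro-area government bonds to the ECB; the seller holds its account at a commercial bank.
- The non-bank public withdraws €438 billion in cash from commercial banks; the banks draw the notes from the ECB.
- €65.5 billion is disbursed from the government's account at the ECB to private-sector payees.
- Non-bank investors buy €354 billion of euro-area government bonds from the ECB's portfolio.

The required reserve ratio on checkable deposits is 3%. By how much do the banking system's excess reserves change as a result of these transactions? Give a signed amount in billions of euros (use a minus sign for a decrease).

-€969.95 billion

OMO sale (to banks) €451 billion: reserves −€451B, deposits 0.
Asset purchase (from non-banks) €191.5 billion: reserves +€191.5B, deposits +€191.5B.
Currency withdrawal €438 billion: reserves −€438B, deposits −€438B.
Government spending €65.5 billion: reserves +€65.5B, deposits +€65.5B.
Asset sale (to non-banks) €354 billion: reserves −€354B, deposits −€354B.
Totals: Δreserves = −€986B, Δdeposits = −€535B.
Δrequired reserves = 3% × −€535B = −€16.05B.
Δexcess reserves = Δreserves − Δrequired = −€986B − (−€16.05B) = -€969.95 billion.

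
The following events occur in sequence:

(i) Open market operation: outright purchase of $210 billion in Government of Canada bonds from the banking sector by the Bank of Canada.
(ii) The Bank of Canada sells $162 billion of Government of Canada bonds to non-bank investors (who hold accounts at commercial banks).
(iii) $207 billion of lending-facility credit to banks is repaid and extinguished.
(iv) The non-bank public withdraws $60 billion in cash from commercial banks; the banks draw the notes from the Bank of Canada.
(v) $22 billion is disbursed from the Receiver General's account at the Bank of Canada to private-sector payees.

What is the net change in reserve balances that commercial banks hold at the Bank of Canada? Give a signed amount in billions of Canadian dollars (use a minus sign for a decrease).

-$197 billion

OMO purchase (from banks) $210 billion: the Bank of Canada pays by crediting reserve accounts → +$210B.
Asset sale (to non-banks) $162 billion: the non-bank buyers' banks settle from reserves → −$162B.
Discount-window repayment $207 billion: repayment is debited from reserves → −$207B.
Currency withdrawal $60 billion: banks swap reserves for currency → −$60B.
Government spending $22 billion: government payments flow into bank reserve accounts → +$22B.
Net: 210 − 162 − 207 − 60 + 22 = -$197 billion.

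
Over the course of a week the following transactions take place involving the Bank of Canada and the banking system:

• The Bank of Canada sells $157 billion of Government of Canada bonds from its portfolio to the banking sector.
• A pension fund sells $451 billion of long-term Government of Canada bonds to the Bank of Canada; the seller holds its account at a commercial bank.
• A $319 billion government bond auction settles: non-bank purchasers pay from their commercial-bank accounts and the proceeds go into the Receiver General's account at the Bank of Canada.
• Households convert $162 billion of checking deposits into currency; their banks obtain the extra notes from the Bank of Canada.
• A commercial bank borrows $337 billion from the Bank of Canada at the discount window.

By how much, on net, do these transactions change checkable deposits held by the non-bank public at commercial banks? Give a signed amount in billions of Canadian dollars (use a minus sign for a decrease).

Bank of Canada balance sheet:
  Assets:      Securities +$294B, Loans to banks +$337B
  Liabilities: Bank reserves +$150B, Currency in circulation +$162B, Government deposits +$319B
Commercial banking system:
  Assets:      Reserves at CB +$150B, Securities +$157B
  Liabilities: Checkable deposits −$30B, Borrowings from CB +$337B
So the change in checkable deposits held by the non-bank public at commercial banks is -$30 billion.

-$30 billion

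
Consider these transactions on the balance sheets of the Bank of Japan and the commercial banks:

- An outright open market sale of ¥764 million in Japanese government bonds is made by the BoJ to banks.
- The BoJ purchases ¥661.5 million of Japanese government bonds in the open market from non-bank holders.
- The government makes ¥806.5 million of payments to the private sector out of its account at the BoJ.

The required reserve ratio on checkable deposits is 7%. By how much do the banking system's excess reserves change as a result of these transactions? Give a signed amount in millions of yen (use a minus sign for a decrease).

OMO sale (to banks) ¥764 million: reserves −¥764M, deposits 0.
Asset purchase (from non-banks) ¥661.5 million: reserves +¥661.5M, deposits +¥661.5M.
Government spending ¥806.5 million: reserves +¥806.5M, deposits +¥806.5M.
Totals: Δreserves = +¥704M, Δdeposits = +¥1468M.
Δrequired reserves = 7% × +¥1468M = +¥102.76M.
Δexcess reserves = Δreserves − Δrequired = +¥704M − (+¥102.76M) = +¥601.24 million.

+¥601.24 million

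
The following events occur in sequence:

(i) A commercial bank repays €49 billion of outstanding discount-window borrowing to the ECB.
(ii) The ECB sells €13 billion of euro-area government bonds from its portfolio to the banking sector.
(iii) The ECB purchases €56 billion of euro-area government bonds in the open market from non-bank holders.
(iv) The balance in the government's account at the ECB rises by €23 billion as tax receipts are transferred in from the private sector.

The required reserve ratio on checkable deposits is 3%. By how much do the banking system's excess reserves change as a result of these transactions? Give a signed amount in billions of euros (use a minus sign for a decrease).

Discount-window repayment €49 billion: reserves −€49B, deposits 0.
OMO sale (to banks) €13 billion: reserves −€13B, deposits 0.
Asset purchase (from non-banks) €56 billion: reserves +€56B, deposits +€56B.
Government account inflow €23 billion: reserves −€23B, deposits −€23B.
Totals: Δreserves = −€29B, Δdeposits = +€33B.
Δrequired reserves = 3% × +€33B = +€0.99B.
Δexcess reserves = Δreserves − Δrequired = −€29B − (+€0.99B) = -€29.99 billion.

-€29.99 billion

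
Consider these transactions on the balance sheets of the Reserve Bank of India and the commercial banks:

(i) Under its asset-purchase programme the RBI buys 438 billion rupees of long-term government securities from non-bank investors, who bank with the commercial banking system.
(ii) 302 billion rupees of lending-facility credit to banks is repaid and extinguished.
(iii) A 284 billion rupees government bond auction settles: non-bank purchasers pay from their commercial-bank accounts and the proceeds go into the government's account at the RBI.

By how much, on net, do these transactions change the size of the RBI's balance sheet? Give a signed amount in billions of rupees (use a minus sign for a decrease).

+136 billion

Asset purchase (from non-banks) 438 billion rupees: an RBI asset is acquired → +438B.
Discount-window repayment 302 billion rupees: an RBI asset is shed → −302B.
Government account inflow 284 billion rupees: only the composition of liabilities changes → 0.
Net: 438 − 302 + 0 = +136 billion.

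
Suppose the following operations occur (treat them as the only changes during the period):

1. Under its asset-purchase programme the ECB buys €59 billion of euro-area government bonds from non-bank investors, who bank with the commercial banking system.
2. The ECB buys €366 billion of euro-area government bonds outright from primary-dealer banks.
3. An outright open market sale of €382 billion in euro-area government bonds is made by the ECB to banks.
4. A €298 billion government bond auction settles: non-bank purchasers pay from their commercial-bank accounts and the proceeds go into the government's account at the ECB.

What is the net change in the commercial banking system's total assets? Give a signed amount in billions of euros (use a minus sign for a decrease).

Asset purchase (from non-banks) €59 billion: bank balance sheets expand → +€59B.
OMO purchase (from banks) €366 billion: just an asset swap on bank balance sheets → 0.
OMO sale (to banks) €382 billion: just an asset swap on bank balance sheets → 0.
Government account inflow €298 billion: bank balance sheets shrink → −€298B.
Net: 59 + 0 + 0 − 298 = -€239 billion.

-€239 billion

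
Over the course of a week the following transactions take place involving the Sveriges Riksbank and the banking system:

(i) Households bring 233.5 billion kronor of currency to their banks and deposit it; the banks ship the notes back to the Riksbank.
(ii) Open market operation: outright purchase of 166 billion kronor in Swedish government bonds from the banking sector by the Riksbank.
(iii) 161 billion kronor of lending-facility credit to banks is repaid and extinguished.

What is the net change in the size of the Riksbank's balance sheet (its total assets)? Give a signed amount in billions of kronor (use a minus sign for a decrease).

+5 billion

Currency deposit 233.5 billion kronor: only the composition of liabilities changes → 0.
OMO purchase (from banks) 166 billion kronor: a Riksbank asset is acquired → +166B.
Discount-window repayment 161 billion kronor: a Riksbank asset is shed → −161B.
Net: 0 + 166 − 161 = +5 billion.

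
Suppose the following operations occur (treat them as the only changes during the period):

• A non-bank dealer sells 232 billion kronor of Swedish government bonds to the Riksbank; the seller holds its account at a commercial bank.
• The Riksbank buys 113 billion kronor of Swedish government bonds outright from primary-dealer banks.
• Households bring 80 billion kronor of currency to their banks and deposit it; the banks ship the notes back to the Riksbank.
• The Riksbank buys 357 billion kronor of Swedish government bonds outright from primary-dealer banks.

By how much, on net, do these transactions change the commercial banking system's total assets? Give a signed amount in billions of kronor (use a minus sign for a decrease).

Riksbank balance sheet:
  Assets:      Securities +702B
  Liabilities: Bank reserves +782B, Currency in circulation −80B
Commercial banking system:
  Assets:      Reserves at CB +782B, Securities −470B
  Liabilities: Checkable deposits +312B
Change in total bank assets = +312 billion.

+312 billion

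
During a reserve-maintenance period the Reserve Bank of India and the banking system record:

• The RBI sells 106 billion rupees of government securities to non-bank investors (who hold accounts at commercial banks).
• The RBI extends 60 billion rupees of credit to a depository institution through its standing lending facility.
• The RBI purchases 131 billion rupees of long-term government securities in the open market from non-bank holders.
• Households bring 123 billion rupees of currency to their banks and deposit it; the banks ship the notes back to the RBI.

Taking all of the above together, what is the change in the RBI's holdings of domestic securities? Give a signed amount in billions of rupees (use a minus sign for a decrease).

RBI balance sheet:
  Assets:      Securities +25B, Loans to banks +60B
  Liabilities: Bank reserves +208B, Currency in circulation −123B
So the change in the RBI's holdings of domestic securities is +25 billion.

+25 billion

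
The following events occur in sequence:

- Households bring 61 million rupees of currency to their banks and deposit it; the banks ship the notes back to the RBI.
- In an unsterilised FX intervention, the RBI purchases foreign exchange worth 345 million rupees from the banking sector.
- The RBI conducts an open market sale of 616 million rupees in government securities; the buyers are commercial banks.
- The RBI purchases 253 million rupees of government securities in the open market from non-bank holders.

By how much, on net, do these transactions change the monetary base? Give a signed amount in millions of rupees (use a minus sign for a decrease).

RBI balance sheet:
  Assets:      Securities −363M, Foreign assets +345M
  Liabilities: Bank reserves +43M, Currency in circulation −61M
Commercial banking system:
  Assets:      Reserves at CB +43M, Securities +616M, Foreign assets −345M
  Liabilities: Checkable deposits +314M
Monetary base = currency + reserves: −61M + (+43M) = -18 million.

-18 million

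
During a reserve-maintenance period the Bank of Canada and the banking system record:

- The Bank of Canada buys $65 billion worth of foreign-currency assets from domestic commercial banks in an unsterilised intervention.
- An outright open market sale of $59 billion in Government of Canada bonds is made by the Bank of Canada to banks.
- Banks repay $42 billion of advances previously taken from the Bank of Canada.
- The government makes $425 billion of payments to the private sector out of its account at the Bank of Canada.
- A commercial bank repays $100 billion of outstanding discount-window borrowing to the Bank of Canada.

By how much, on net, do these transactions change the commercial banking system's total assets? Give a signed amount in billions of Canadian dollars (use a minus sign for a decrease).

+$283 billion

Bank of Canada balance sheet:
  Assets:      Securities −$59B, Loans to banks −$142B, Foreign assets +$65B
  Liabilities: Bank reserves +$289B, Government deposits −$425B
Commercial banking system:
  Assets:      Reserves at CB +$289B, Securities +$59B, Foreign assets −$65B
  Liabilities: Checkable deposits +$425B, Borrowings from CB −$142B
Change in total bank assets = +$283 billion.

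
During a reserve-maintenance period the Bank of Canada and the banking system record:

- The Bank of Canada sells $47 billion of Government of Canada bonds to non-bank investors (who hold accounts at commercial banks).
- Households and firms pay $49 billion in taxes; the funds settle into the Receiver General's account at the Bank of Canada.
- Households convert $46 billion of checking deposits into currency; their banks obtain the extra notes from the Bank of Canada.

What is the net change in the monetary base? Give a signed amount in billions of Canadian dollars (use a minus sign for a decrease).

Asset sale (to non-banks) $47 billion: Bank of Canada balance sheet contracts → −$47B.
Government account inflow $49 billion: reserves shift to a non-base liability → −$49B.
Currency withdrawal $46 billion: just a shift between currency and reserves — both are base money → 0.
Net: −47 − 49 + 0 = -$96 billion.

-$96 billion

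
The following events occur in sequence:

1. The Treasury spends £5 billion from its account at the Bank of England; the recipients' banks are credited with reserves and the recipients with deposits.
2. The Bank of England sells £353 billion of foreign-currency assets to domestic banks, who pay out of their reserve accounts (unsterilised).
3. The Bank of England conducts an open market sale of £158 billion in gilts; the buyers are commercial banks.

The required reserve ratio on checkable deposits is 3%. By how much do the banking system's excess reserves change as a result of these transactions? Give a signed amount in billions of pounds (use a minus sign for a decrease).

-£506.15 billion

Government spending £5 billion: reserves +£5B, deposits +£5B.
FX sale £353 billion: reserves −£353B, deposits 0.
OMO sale (to banks) £158 billion: reserves −£158B, deposits 0.
Totals: Δreserves = −£506B, Δdeposits = +£5B.
Δrequired reserves = 3% × +£5B = +£0.15B.
Δexcess reserves = Δreserves − Δrequired = −£506B − (+£0.15B) = -£506.15 billion.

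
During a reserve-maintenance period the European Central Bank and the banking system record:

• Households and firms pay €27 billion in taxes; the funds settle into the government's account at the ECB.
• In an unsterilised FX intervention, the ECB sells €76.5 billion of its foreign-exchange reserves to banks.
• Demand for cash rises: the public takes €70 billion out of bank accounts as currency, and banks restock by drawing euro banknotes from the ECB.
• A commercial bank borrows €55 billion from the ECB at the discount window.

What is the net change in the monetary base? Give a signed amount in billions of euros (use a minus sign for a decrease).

-€48.5 billion

ECB balance sheet:
  Assets:      Loans to banks +€55B, Foreign assets −€76.5B
  Liabilities: Bank reserves −€118.5B, Currency in circulation +€70B, Government deposits +€27B
Commercial banking system:
  Assets:      Reserves at CB −€118.5B, Foreign assets +€76.5B
  Liabilities: Checkable deposits −€97B, Borrowings from CB +€55B
Monetary base = currency + reserves: +€70B + (−€118.5B) = -€48.5 billion.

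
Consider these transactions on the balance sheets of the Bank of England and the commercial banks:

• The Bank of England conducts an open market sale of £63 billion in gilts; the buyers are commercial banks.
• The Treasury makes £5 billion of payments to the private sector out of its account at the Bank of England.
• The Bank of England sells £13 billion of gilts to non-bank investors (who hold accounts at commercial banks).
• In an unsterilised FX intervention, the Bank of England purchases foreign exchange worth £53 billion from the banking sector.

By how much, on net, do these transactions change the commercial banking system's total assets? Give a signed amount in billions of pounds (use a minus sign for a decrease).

OMO sale (to banks) £63 billion: just an asset swap on bank balance sheets → 0.
Government spending £5 billion: bank balance sheets expand → +£5B.
Asset sale (to non-banks) £13 billion: bank balance sheets shrink → −£13B.
FX purchase £53 billion: just an asset swap on bank balance sheets → 0.
Net: 0 + 5 − 13 + 0 = -£8 billion.

-£8 billion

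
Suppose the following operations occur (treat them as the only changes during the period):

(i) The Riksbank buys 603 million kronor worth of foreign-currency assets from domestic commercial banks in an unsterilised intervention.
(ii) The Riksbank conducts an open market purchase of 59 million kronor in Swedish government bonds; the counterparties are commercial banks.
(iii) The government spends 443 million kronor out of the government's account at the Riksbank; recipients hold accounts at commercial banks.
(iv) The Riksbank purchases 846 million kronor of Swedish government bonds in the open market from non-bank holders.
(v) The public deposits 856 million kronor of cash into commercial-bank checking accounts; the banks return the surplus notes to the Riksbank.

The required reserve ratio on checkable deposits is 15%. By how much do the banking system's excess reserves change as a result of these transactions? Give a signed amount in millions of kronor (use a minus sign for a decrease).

+2485.25 million

FX purchase 603 million kronor: reserves +603M, deposits 0.
OMO purchase (from banks) 59 million kronor: reserves +59M, deposits 0.
Government spending 443 million kronor: reserves +443M, deposits +443M.
Asset purchase (from non-banks) 846 million kronor: reserves +846M, deposits +846M.
Currency deposit 856 million kronor: reserves +856M, deposits +856M.
Totals: Δreserves = +2807M, Δdeposits = +2145M.
Δrequired reserves = 15% × +2145M = +321.75M.
Δexcess reserves = Δreserves − Δrequired = +2807M − (+321.75M) = +2485.25 million.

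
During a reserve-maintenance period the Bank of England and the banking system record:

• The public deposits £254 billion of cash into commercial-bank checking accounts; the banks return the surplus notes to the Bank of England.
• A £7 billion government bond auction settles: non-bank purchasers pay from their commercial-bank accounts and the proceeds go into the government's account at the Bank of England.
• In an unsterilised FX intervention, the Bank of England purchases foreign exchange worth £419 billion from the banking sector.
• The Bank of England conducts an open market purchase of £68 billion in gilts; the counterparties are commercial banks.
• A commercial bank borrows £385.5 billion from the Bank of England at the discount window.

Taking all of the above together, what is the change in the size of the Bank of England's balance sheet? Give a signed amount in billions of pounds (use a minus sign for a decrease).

Bank of England balance sheet:
  Assets:      Securities +£68B, Loans to banks +£385.5B, Foreign assets +£419B
  Liabilities: Bank reserves +£1119.5B, Currency in circulation −£254B, Government deposits +£7B
Change in total Bank of England assets = +£872.5 billion.

+£872.5 billion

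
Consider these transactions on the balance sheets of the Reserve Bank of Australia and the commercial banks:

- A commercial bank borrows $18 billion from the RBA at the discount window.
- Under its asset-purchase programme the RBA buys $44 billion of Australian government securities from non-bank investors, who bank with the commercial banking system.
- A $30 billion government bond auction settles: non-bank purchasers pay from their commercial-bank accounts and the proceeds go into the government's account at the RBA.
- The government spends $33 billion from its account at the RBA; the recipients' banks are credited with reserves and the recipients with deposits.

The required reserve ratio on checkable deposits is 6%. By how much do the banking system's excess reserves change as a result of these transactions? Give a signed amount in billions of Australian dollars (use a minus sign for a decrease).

+$62.18 billion

Discount-window loan $18 billion: reserves +$18B, deposits 0.
Asset purchase (from non-banks) $44 billion: reserves +$44B, deposits +$44B.
Government account inflow $30 billion: reserves −$30B, deposits −$30B.
Government spending $33 billion: reserves +$33B, deposits +$33B.
Totals: Δreserves = +$65B, Δdeposits = +$47B.
Δrequired reserves = 6% × +$47B = +$2.82B.
Δexcess reserves = Δreserves − Δrequired = +$65B − (+$2.82B) = +$62.18 billion.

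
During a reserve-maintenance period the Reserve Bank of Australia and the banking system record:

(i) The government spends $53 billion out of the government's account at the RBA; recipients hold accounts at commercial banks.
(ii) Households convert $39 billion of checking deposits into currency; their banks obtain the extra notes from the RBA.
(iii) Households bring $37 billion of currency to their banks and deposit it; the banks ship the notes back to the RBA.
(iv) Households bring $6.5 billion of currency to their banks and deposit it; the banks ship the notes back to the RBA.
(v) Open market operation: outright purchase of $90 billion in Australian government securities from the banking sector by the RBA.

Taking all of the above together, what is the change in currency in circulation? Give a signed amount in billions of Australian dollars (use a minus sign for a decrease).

-$4.5 billion

RBA balance sheet:
  Assets:      Securities +$90B
  Liabilities: Bank reserves +$147.5B, Currency in circulation −$4.5B, Government deposits −$53B
Commercial banking system:
  Assets:      Reserves at CB +$147.5B, Securities −$90B
  Liabilities: Checkable deposits +$57.5B
So the change in currency in circulation is -$4.5 billion.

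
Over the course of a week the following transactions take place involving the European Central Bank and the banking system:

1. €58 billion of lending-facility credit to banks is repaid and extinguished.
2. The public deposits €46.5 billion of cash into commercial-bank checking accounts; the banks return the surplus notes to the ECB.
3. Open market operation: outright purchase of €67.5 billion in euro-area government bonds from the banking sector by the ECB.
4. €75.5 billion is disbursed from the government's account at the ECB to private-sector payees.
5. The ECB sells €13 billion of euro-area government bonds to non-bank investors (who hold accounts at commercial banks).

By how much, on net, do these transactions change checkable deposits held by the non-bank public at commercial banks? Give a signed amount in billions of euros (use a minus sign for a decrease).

Discount-window repayment €58 billion: the counterparty is a bank, so public deposits are unchanged → 0.
Currency deposit €46.5 billion: non-bank counterparties' bank balances rise → +€46.5B.
OMO purchase (from banks) €67.5 billion: the counterparty is a bank, so public deposits are unchanged → 0.
Government spending €75.5 billion: non-bank counterparties' bank balances rise → +€75.5B.
Asset sale (to non-banks) €13 billion: non-bank counterparties' bank balances fall → −€13B.
Net: 0 + 46.5 + 0 + 75.5 − 13 = +€109 billion.

+€109 billion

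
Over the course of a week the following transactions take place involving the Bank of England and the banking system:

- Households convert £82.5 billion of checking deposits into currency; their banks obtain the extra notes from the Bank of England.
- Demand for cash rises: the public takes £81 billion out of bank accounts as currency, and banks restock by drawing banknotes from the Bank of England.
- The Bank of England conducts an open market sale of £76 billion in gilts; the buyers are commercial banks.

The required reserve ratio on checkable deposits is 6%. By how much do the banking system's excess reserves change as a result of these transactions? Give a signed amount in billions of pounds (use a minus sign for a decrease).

Currency withdrawal £82.5 billion: reserves −£82.5B, deposits −£82.5B.
Currency withdrawal £81 billion: reserves −£81B, deposits −£81B.
OMO sale (to banks) £76 billion: reserves −£76B, deposits 0.
Totals: Δreserves = −£239.5B, Δdeposits = −£163.5B.
Δrequired reserves = 6% × −£163.5B = −£9.81B.
Δexcess reserves = Δreserves − Δrequired = −£239.5B − (−£9.81B) = -£229.69 billion.

-£229.69 billion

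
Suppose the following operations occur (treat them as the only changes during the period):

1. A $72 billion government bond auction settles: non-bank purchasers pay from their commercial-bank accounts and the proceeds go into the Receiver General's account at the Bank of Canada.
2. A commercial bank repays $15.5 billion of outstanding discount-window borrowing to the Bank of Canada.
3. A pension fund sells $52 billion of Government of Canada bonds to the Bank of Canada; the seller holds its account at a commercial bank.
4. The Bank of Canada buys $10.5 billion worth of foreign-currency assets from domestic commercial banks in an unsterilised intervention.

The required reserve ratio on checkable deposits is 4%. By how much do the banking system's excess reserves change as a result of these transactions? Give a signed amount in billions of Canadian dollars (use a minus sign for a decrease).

Government account inflow $72 billion: reserves −$72B, deposits −$72B.
Discount-window repayment $15.5 billion: reserves −$15.5B, deposits 0.
Asset purchase (from non-banks) $52 billion: reserves +$52B, deposits +$52B.
FX purchase $10.5 billion: reserves +$10.5B, deposits 0.
Totals: Δreserves = −$25B, Δdeposits = −$20B.
Δrequired reserves = 4% × −$20B = −$0.8B.
Δexcess reserves = Δreserves − Δrequired = −$25B − (−$0.8B) = -$24.2 billion.

-$24.2 billion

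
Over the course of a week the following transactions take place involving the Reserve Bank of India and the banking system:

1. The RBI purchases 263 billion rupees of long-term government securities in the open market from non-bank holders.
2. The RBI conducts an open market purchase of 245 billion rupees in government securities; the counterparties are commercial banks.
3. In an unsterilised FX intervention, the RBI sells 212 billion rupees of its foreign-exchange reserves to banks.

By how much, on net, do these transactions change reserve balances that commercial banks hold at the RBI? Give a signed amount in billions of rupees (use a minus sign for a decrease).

+296 billion

Asset purchase (from non-banks) 263 billion rupees: the RBI pays by crediting reserve accounts → +263B.
OMO purchase (from banks) 245 billion rupees: the RBI pays by crediting reserve accounts → +245B.
FX sale 212 billion rupees: the buying banks pay out of their reserve balances → −212B.
Net: 263 + 245 − 212 = +296 billion.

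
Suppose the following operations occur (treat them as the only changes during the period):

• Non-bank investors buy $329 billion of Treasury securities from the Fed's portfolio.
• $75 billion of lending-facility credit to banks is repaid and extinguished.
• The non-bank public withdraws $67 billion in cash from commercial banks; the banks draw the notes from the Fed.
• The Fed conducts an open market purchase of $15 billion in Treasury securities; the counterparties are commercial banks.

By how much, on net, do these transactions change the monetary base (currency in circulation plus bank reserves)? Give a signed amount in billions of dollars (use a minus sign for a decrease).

-$389 billion

Fed balance sheet:
  Assets:      Securities −$314B, Loans to banks −$75B
  Liabilities: Bank reserves −$456B, Currency in circulation +$67B
Commercial banking system:
  Assets:      Reserves at CB −$456B, Securities −$15B
  Liabilities: Checkable deposits −$396B, Borrowings from CB −$75B
Monetary base = currency + reserves: +$67B + (−$456B) = -$389 billion.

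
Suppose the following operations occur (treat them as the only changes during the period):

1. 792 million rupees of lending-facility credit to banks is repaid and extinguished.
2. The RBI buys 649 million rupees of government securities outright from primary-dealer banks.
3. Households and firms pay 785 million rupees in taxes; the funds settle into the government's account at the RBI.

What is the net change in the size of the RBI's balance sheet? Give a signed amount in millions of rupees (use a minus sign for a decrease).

Discount-window repayment 792 million rupees: an RBI asset is shed → −792M.
OMO purchase (from banks) 649 million rupees: an RBI asset is acquired → +649M.
Government account inflow 785 million rupees: only the composition of liabilities changes → 0.
Net: −792 + 649 + 0 = -143 million.

-143 million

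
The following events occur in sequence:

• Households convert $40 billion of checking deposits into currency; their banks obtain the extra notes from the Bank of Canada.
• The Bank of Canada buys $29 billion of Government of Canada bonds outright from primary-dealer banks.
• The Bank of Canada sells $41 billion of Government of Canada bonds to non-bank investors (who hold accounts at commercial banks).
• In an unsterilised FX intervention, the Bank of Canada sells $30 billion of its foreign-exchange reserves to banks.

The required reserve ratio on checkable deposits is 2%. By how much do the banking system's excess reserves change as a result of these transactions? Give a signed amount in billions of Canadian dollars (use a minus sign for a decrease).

Currency withdrawal $40 billion: reserves −$40B, deposits −$40B.
OMO purchase (from banks) $29 billion: reserves +$29B, deposits 0.
Asset sale (to non-banks) $41 billion: reserves −$41B, deposits −$41B.
FX sale $30 billion: reserves −$30B, deposits 0.
Totals: Δreserves = −$82B, Δdeposits = −$81B.
Δrequired reserves = 2% × −$81B = −$1.62B.
Δexcess reserves = Δreserves − Δrequired = −$82B − (−$1.62B) = -$80.38 billion.

-$80.38 billion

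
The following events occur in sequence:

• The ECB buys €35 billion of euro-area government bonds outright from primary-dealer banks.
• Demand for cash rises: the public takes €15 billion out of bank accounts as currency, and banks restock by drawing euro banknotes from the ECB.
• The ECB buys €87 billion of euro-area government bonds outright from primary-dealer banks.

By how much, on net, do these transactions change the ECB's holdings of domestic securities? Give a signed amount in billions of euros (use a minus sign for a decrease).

+€122 billion

OMO purchase (from banks) €35 billion: securities added to the ECB's portfolio → +€35B.
Currency withdrawal €15 billion: the ECB's securities portfolio is untouched → 0.
OMO purchase (from banks) €87 billion: securities added to the ECB's portfolio → +€87B.
Net: 35 + 0 + 87 = +€122 billion.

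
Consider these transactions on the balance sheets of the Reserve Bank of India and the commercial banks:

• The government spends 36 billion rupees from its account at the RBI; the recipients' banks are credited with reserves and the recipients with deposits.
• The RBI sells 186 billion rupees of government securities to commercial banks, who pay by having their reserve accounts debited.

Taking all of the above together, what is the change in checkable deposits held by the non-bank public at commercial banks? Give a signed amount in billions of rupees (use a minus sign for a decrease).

Government spending 36 billion rupees: non-bank counterparties' bank balances rise → +36B.
OMO sale (to banks) 186 billion rupees: the counterparty is a bank, so public deposits are unchanged → 0.
Net: 36 + 0 = +36 billion.

+36 billion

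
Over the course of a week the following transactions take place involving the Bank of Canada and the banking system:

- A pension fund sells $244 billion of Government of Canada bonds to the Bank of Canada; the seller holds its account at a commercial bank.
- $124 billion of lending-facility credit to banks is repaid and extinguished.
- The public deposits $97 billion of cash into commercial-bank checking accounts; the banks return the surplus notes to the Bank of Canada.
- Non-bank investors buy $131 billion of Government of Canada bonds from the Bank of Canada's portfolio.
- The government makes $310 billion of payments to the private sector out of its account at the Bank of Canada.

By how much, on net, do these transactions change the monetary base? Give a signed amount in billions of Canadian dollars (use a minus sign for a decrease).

+$299 billion

Asset purchase (from non-banks) $244 billion: Bank of Canada balance sheet expands → +$244B.
Discount-window repayment $124 billion: Bank of Canada balance sheet contracts → −$124B.
Currency deposit $97 billion: just a shift between currency and reserves — both are base money → 0.
Asset sale (to non-banks) $131 billion: Bank of Canada balance sheet contracts → −$131B.
Government spending $310 billion: a non-base liability converts back to reserves → +$310B.
Net: 244 − 124 + 0 − 131 + 310 = +$299 billion.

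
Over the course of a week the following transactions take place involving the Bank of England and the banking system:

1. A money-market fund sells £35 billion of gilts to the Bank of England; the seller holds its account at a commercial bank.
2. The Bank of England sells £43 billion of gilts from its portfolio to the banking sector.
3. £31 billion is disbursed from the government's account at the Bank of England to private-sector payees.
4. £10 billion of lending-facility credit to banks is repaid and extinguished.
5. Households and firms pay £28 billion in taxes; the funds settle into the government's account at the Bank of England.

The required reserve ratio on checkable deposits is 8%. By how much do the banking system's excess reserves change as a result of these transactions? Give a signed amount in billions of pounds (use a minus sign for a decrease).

-£18.04 billion

Asset purchase (from non-banks) £35 billion: reserves +£35B, deposits +£35B.
OMO sale (to banks) £43 billion: reserves −£43B, deposits 0.
Government spending £31 billion: reserves +£31B, deposits +£31B.
Discount-window repayment £10 billion: reserves −£10B, deposits 0.
Government account inflow £28 billion: reserves −£28B, deposits −£28B.
Totals: Δreserves = −£15B, Δdeposits = +£38B.
Δrequired reserves = 8% × +£38B = +£3.04B.
Δexcess reserves = Δreserves − Δrequired = −£15B − (+£3.04B) = -£18.04 billion.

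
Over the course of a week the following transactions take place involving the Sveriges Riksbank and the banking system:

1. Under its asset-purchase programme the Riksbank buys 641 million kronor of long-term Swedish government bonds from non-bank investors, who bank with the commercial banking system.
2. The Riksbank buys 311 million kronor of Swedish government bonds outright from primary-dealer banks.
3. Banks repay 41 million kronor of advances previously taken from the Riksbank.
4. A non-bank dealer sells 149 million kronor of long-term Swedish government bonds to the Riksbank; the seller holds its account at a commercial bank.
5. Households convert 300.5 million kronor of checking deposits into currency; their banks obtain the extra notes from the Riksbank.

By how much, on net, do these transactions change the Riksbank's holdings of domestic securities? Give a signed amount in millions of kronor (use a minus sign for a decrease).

Asset purchase (from non-banks) 641 million kronor: securities added to the Riksbank's portfolio → +641M.
OMO purchase (from banks) 311 million kronor: securities added to the Riksbank's portfolio → +311M.
Discount-window repayment 41 million kronor: the Riksbank's securities portfolio is untouched → 0.
Asset purchase (from non-banks) 149 million kronor: securities added to the Riksbank's portfolio → +149M.
Currency withdrawal 300.5 million kronor: the Riksbank's securities portfolio is untouched → 0.
Net: 641 + 311 + 0 + 149 + 0 = +1101 million.

+1101 million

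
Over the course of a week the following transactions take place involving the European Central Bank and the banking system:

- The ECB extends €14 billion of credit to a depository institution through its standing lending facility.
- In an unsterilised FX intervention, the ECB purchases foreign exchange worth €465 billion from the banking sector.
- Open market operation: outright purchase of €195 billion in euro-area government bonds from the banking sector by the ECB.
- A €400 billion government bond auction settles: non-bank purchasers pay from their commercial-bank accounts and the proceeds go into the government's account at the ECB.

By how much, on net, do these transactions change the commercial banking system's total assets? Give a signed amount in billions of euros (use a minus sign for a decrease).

Discount-window loan €14 billion: bank balance sheets expand → +€14B.
FX purchase €465 billion: just an asset swap on bank balance sheets → 0.
OMO purchase (from banks) €195 billion: just an asset swap on bank balance sheets → 0.
Government account inflow €400 billion: bank balance sheets shrink → −€400B.
Net: 14 + 0 + 0 − 400 = -€386 billion.

-€386 billion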